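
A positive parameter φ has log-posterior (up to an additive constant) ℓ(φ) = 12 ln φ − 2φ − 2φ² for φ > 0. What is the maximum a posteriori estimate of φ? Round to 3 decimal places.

ℓ'(φ) = 12/φ − 2 − 4φ. Setting this to zero and multiplying by φ: 4φ² + 2φ − 12 = 0.
φ = (−2 + √(2² + 4·4·12)) / (2·4) = (−2 + √196) / 8 = (−2 + 14)/8 = 3/2.
ℓ''(φ) = −12/φ² − 4 < 0, confirming a maximum.

φ̂_MAP = 1.500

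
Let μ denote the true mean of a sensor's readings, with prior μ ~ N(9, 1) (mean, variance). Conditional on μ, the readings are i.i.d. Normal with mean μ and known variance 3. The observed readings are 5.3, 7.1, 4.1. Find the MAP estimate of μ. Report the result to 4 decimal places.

μ̂_MAP = 7.2500

n = 3; x̄ = (5.3 + 7.1 + 4.1)/3 = 16.5/3 = 5.5.
For a Normal prior and Normal likelihood with known variance, the posterior is Normal; its mode equals its mean, the precision-weighted average.
Prior precision 1/σ₀² = 1/1 = 1; data precision n/σ² = 3/3 = 1.
μ̂ = (1·9 + 1·5.5) / (1 + 1) = 14.5/2 = 7.2500.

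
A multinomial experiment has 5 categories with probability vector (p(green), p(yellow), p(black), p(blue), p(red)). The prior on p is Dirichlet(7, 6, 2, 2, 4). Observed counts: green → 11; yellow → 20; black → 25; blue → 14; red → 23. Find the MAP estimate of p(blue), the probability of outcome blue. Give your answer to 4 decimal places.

MAP estimate of p(blue) = 0.1376

The posterior is Dirichlet(αᵢ + nᵢ) = Dirichlet(18, 26, 27, 16, 27).
For a Dirichlet(a₁,…,a_K) with all aᵢ > 1, the mode has j-th component (aⱼ − 1)/(Σaᵢ − K).
Here Σaᵢ = 114 and K = 5, so p(blue) = (16 − 1)/(114 − 5) = 15/109 ≈ 0.1376.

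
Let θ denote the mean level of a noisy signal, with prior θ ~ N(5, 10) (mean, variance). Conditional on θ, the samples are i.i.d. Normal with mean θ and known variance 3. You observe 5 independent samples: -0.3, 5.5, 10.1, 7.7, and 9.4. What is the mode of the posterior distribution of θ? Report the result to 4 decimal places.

θ̂_MAP = 6.3962

n = 5; x̄ = ((-0.3) + 5.5 + 10.1 + 7.7 + 9.4)/5 = 32.4/5 = 6.48.
For a Normal prior and Normal likelihood with known variance, the posterior is Normal; its mode equals its mean, the precision-weighted average.
Prior precision 1/σ₀² = 1/10 = 0.1; data precision n/σ² = 5/3.
θ̂ = (0.1·5 + (5/3)·6.48) / (0.1 + 5/3) = 11.3/(53/30) = 339/53 ≈ 6.3962.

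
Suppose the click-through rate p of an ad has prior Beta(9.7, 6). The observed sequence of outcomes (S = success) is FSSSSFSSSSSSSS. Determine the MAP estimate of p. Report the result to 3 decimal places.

p̂_MAP = 0.747

Prior: Beta(9.7, 6).
Data: 12 successes in 14 trials (from the sequence). The binomial likelihood contributes p^12(1−p)^2, so the posterior is Beta(9.7+12, 6+2) = Beta(21.7, 8).
For Beta(a, b) with a, b > 1 the mode is (a−1)/(a+b−2) = 20.7/27.7 ≈ 0.747.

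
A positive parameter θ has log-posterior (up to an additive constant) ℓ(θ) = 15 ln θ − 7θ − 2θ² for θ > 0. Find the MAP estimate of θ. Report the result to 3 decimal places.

ℓ'(θ) = 15/θ − 7 − 4θ. Setting this to zero and multiplying by θ: 4θ² + 7θ − 15 = 0.
θ = (−7 + √(7² + 4·4·15)) / (2·4) = (−7 + √289) / 8 = (−7 + 17)/8 = 5/4.
ℓ''(θ) = −15/θ² − 4 < 0, confirming a maximum.

θ̂_MAP = 1.250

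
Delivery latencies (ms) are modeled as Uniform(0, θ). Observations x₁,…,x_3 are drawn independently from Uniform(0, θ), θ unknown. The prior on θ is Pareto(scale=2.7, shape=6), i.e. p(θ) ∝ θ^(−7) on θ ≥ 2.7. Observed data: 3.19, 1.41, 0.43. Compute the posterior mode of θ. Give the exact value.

θ̂_MAP = 3.19

The Uniform(0, θ) likelihood is θ^(−n) for θ ≥ max(xᵢ), zero otherwise. Here max(xᵢ) = 3.19.
Posterior ∝ θ^(−7) · θ^(−3) = θ^(−10) on θ ≥ max(2.7, 3.19) = 3.19.
This density is strictly decreasing in θ, so the posterior mode lies at the lower boundary of the support.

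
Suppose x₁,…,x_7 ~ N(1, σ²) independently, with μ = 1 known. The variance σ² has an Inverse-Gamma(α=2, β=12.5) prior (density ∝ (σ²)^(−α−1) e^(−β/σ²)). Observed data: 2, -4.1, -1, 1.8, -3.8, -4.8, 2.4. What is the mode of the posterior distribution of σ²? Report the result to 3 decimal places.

σ̂²_MAP = 8.868

Sum of squared deviations about the known mean: SS = (2−1)² + (-4.1−1)² + (-1−1)² + (1.8−1)² + (-3.8−1)² + (-4.8−1)² + (2.4−1)² = 90.29.
The Normal likelihood contributes (σ²)^(−n/2) exp(−SS/(2σ²)), so the posterior is Inverse-Gamma(α + n/2, β + SS/2) = Inverse-Gamma(5.5, 57.645).
The mode of Inverse-Gamma(a, b) is b/(a+1) = 57.645/6.5 ≈ 8.868.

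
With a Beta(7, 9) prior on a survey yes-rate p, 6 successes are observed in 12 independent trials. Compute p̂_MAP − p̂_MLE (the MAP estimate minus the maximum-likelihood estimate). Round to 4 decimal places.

MAP − MLE = -0.0385

Posterior is Beta(13, 15); MAP = (13−1)/(28−2) = 12/26 ≈ 0.46154.
MLE ignores the prior: p̂_MLE = k/n = 6/12 ≈ 0.50000.
Difference = 12/26 − 6/12 = -1/26 ≈ -0.0385.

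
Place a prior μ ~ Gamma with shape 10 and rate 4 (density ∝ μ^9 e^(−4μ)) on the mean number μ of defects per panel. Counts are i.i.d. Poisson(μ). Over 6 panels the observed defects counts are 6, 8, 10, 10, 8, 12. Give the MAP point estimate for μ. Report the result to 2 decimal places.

μ̂_MAP = 6.30

Σxᵢ = 6+8+10+10+8+12 = 54, with n = 6.
Posterior ∝ μ^9e^(−4μ) · μ^54e^(−6μ) = μ^63e^(−10μ), i.e. Gamma(shape=64, rate=10).
The mode of a Gamma(a, b) with a ≥ 1 (shape–rate) is (a−1)/b = 63/10 ≈ 6.30.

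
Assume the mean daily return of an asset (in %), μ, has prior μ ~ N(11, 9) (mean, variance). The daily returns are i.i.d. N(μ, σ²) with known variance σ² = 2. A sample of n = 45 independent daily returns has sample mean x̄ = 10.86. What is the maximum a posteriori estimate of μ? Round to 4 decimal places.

n = 45, x̄ = 10.86.
For a Normal prior and Normal likelihood with known variance, the posterior is Normal; its mode equals its mean, the precision-weighted average.
Prior precision 1/σ₀² = 1/9; data precision n/σ² = 45/2 = 22.5.
μ̂ = ((1/9)·11 + 22.5·10.86) / (1/9 + 22.5) = (44203/180)/(407/18) = 44203/4070 ≈ 10.8607.

μ̂_MAP = 10.8607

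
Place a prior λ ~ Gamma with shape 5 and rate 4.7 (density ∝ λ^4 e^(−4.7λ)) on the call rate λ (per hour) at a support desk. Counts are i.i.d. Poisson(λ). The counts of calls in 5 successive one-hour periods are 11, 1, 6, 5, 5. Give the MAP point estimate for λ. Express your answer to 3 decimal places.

Σxᵢ = 11+1+6+5+5 = 28, with n = 5.
Posterior ∝ λ^4e^(−4.7λ) · λ^28e^(−5λ) = λ^32e^(−9.7λ), i.e. Gamma(shape=33, rate=9.7).
The mode of a Gamma(a, b) with a ≥ 1 (shape–rate) is (a−1)/b = 32/9.7 ≈ 3.299.

λ̂_MAP = 3.299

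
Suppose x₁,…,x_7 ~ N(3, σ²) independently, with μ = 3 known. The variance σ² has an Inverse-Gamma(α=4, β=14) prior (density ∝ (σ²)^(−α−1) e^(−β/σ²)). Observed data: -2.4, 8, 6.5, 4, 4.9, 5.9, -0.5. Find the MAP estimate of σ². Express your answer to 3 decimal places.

Sum of squared deviations about the known mean: SS = (-2.4−3)² + (8−3)² + (6.5−3)² + (4−3)² + (4.9−3)² + (5.9−3)² + (-0.5−3)² = 91.68.
The Normal likelihood contributes (σ²)^(−n/2) exp(−SS/(2σ²)), so the posterior is Inverse-Gamma(α + n/2, β + SS/2) = Inverse-Gamma(7.5, 59.84).
The mode of Inverse-Gamma(a, b) is b/(a+1) = 59.84/8.5 ≈ 7.040.

σ̂²_MAP = 7.040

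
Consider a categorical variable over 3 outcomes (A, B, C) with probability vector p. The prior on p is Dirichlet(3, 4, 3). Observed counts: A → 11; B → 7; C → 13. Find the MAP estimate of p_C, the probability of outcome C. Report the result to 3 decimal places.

The posterior is Dirichlet(αᵢ + nᵢ) = Dirichlet(14, 11, 16).
For a Dirichlet(a₁,…,a_K) with all aᵢ > 1, the mode has j-th component (aⱼ − 1)/(Σaᵢ − K).
Here Σaᵢ = 41 and K = 3, so p_C = (16 − 1)/(41 − 3) = 15/38 ≈ 0.395.

MAP estimate of p_C = 0.395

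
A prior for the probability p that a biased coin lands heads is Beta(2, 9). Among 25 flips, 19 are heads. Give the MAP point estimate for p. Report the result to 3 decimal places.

Prior: Beta(2, 9).
Data: 19 successes in 25 trials. The binomial likelihood contributes p^19(1−p)^6, so the posterior is Beta(2+19, 9+6) = Beta(21, 15).
For Beta(a, b) with a, b > 1 the mode is (a−1)/(a+b−2) = 20/34 ≈ 0.588.

p̂_MAP = 0.588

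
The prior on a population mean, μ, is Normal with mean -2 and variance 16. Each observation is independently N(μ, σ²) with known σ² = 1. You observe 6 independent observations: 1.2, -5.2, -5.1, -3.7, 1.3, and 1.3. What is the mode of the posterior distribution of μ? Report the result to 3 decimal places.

n = 6; x̄ = (1.2 + (-5.2) + (-5.1) + (-3.7) + 1.3 + 1.3)/6 = -10.2/6 = -1.7.
For a Normal prior and Normal likelihood with known variance, the posterior is Normal; its mode equals its mean, the precision-weighted average.
Prior precision 1/σ₀² = 1/16 = 0.0625; data precision n/σ² = 6/1 = 6.
μ̂ = (0.0625·(-2) + 6·(-1.7)) / (0.0625 + 6) = (-10.325)/6.0625 = -826/485 ≈ -1.703.

μ̂_MAP = -1.703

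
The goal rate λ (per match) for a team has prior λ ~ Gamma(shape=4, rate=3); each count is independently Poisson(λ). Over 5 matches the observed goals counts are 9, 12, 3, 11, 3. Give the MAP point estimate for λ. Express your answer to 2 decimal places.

λ̂_MAP = 5.13

Σxᵢ = 9+12+3+11+3 = 38, with n = 5.
Posterior ∝ λ^3e^(−3λ) · λ^38e^(−5λ) = λ^41e^(−8λ), i.e. Gamma(shape=42, rate=8).
The mode of a Gamma(a, b) with a ≥ 1 (shape–rate) is (a−1)/b = 41/8 ≈ 5.13.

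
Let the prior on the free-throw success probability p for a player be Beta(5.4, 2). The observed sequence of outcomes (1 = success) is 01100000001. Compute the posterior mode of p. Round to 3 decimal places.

p̂_MAP = 0.451

Prior: Beta(5.4, 2).
Data: 3 successes in 11 trials (from the sequence). The binomial likelihood contributes p^3(1−p)^8, so the posterior is Beta(5.4+3, 2+8) = Beta(8.4, 10).
For Beta(a, b) with a, b > 1 the mode is (a−1)/(a+b−2) = 7.4/16.4 ≈ 0.451.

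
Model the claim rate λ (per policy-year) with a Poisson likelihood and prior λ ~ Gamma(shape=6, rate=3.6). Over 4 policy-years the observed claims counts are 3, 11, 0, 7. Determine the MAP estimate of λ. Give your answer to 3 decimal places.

λ̂_MAP = 3.421

Σxᵢ = 3+11+0+7 = 21, with n = 4.
Posterior ∝ λ^5e^(−3.6λ) · λ^21e^(−4λ) = λ^26e^(−7.6λ), i.e. Gamma(shape=27, rate=7.6).
The mode of a Gamma(a, b) with a ≥ 1 (shape–rate) is (a−1)/b = 26/7.6 ≈ 3.421.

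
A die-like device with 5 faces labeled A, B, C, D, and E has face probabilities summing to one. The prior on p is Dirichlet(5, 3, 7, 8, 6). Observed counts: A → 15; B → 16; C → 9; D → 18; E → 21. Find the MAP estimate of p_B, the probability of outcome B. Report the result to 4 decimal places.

The posterior is Dirichlet(αᵢ + nᵢ) = Dirichlet(20, 19, 16, 26, 27).
For a Dirichlet(a₁,…,a_K) with all aᵢ > 1, the mode has j-th component (aⱼ − 1)/(Σaᵢ − K).
Here Σaᵢ = 108 and K = 5, so p_B = (19 − 1)/(108 − 5) = 18/103 ≈ 0.1748.

MAP estimate of p_B = 0.1748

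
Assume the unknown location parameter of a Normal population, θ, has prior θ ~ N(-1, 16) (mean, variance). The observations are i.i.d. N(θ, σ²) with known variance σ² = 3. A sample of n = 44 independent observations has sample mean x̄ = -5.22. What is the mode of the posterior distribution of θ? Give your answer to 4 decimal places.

θ̂_MAP = -5.2021

n = 44, x̄ = -5.22.
For a Normal prior and Normal likelihood with known variance, the posterior is Normal; its mode equals its mean, the precision-weighted average.
Prior precision 1/σ₀² = 1/16 = 0.0625; data precision n/σ² = 44/3.
θ̂ = (0.0625·(-1) + (44/3)·(-5.22)) / (0.0625 + 44/3) = (-76.6225)/(707/48) = -91947/17675 ≈ -5.2021.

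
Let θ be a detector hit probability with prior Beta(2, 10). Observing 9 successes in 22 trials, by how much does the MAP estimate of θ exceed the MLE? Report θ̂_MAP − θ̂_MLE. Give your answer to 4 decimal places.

Posterior is Beta(11, 23); MAP = (11−1)/(34−2) = 10/32 ≈ 0.31250.
MLE ignores the prior: θ̂_MLE = k/n = 9/22 ≈ 0.40909.
Difference = 10/32 − 9/22 = -17/176 ≈ -0.0966.

MAP − MLE = -0.0966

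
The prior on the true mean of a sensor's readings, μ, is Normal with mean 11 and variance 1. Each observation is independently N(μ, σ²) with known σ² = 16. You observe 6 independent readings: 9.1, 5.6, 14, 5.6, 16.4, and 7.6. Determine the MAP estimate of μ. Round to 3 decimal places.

μ̂_MAP = 10.650

n = 6; x̄ = (9.1 + 5.6 + 14 + 5.6 + 16.4 + 7.6)/6 = 58.3/6 = 583/60 ≈ 9.7167.
For a Normal prior and Normal likelihood with known variance, the posterior is Normal; its mode equals its mean, the precision-weighted average.
Prior precision 1/σ₀² = 1/1 = 1; data precision n/σ² = 6/16 = 0.375.
μ̂ = (1·11 + 0.375·(583/60)) / (1 + 0.375) = 14.64375/1.375 = 10.650.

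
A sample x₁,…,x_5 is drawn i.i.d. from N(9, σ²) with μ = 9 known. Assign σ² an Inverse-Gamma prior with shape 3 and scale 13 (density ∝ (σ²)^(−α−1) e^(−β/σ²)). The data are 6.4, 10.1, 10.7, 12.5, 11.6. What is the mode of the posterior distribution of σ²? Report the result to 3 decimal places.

σ̂²_MAP = 4.298

Sum of squared deviations about the known mean: SS = (6.4−9)² + (10.1−9)² + (10.7−9)² + (12.5−9)² + (11.6−9)² = 29.87.
The Normal likelihood contributes (σ²)^(−n/2) exp(−SS/(2σ²)), so the posterior is Inverse-Gamma(α + n/2, β + SS/2) = Inverse-Gamma(5.5, 27.935).
The mode of Inverse-Gamma(a, b) is b/(a+1) = 27.935/6.5 ≈ 4.298.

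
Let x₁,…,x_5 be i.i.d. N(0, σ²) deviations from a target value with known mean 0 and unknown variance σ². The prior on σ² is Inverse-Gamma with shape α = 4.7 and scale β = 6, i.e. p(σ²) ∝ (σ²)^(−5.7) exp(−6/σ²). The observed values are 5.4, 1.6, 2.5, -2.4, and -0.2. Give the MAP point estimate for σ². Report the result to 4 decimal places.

σ̂²_MAP = 3.4006

Sum of squared deviations about the known mean: SS = (5.4−0)² + (1.6−0)² + (2.5−0)² + (-2.4−0)² + (-0.2−0)² = 43.77.
The Normal likelihood contributes (σ²)^(−n/2) exp(−SS/(2σ²)), so the posterior is Inverse-Gamma(α + n/2, β + SS/2) = Inverse-Gamma(7.2, 27.885).
The mode of Inverse-Gamma(a, b) is b/(a+1) = 27.885/8.2 ≈ 3.4006.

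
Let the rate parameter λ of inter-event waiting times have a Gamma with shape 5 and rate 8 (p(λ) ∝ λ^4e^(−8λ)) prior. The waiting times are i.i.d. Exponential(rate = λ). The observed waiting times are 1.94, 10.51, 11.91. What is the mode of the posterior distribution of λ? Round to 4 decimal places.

The Exponential(rate=λ) likelihood is ∝ λ^n e^(−λΣtᵢ). Here n = 3 and Σtᵢ = 1.94 + 10.51 + 11.91 = 24.36.
Posterior ∝ λ^4e^(−8λ) · λ^3e^(−24.36λ) = λ^7e^(−32.36λ), i.e. Gamma(8, 32.36).
Mode = (a−1)/b = 7/32.36 ≈ 0.2163.

λ̂_MAP = 0.2163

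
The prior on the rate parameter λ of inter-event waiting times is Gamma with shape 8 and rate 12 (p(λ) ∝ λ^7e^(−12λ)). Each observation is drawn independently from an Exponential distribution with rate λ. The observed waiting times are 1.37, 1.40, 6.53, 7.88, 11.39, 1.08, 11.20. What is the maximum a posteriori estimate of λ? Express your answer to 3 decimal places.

λ̂_MAP = 0.265

The Exponential(rate=λ) likelihood is ∝ λ^n e^(−λΣtᵢ). Here n = 7 and Σtᵢ = 1.37 + 1.40 + 6.53 + 7.88 + 11.39 + 1.08 + 11.20 = 40.85.
Posterior ∝ λ^7e^(−12λ) · λ^7e^(−40.85λ) = λ^14e^(−52.85λ), i.e. Gamma(15, 52.85).
Mode = (a−1)/b = 14/52.85 ≈ 0.265.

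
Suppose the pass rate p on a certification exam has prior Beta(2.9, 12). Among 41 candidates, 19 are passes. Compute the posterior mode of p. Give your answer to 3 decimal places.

p̂_MAP = 0.388

Prior: Beta(2.9, 12).
Data: 19 successes in 41 trials. The binomial likelihood contributes p^19(1−p)^22, so the posterior is Beta(2.9+19, 12+22) = Beta(21.9, 34).
For Beta(a, b) with a, b > 1 the mode is (a−1)/(a+b−2) = 20.9/53.9 ≈ 0.388.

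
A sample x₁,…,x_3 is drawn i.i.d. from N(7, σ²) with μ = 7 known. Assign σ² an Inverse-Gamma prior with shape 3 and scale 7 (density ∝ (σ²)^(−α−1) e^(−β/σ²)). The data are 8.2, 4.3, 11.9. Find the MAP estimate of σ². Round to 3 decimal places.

Sum of squared deviations about the known mean: SS = (8.2−7)² + (4.3−7)² + (11.9−7)² = 32.74.
The Normal likelihood contributes (σ²)^(−n/2) exp(−SS/(2σ²)), so the posterior is Inverse-Gamma(α + n/2, β + SS/2) = Inverse-Gamma(4.5, 23.37).
The mode of Inverse-Gamma(a, b) is b/(a+1) = 23.37/5.5 ≈ 4.249.

σ̂²_MAP = 4.249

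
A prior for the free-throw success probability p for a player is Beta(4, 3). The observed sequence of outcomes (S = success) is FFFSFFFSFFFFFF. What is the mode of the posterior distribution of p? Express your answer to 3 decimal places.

p̂_MAP = 0.263

Prior: Beta(4, 3).
Data: 2 successes in 14 trials (from the sequence). The binomial likelihood contributes p^2(1−p)^12, so the posterior is Beta(4+2, 3+12) = Beta(6, 15).
For Beta(a, b) with a, b > 1 the mode is (a−1)/(a+b−2) = 5/19 ≈ 0.263.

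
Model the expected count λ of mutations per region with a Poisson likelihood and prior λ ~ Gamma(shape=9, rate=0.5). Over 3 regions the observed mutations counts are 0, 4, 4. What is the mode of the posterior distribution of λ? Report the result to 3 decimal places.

λ̂_MAP = 4.571

Σxᵢ = 0+4+4 = 8, with n = 3.
Posterior ∝ λ^8e^(−0.5λ) · λ^8e^(−3λ) = λ^16e^(−3.5λ), i.e. Gamma(shape=17, rate=3.5).
The mode of a Gamma(a, b) with a ≥ 1 (shape–rate) is (a−1)/b = 16/3.5 ≈ 4.571.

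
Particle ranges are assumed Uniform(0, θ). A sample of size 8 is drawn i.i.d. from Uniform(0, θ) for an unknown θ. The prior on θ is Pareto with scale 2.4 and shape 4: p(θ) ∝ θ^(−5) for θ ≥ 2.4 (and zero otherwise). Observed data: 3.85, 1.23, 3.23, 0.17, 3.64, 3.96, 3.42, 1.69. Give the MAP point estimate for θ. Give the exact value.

θ̂_MAP = 3.96

The Uniform(0, θ) likelihood is θ^(−n) for θ ≥ max(xᵢ), zero otherwise. Here max(xᵢ) = 3.96.
Posterior ∝ θ^(−5) · θ^(−8) = θ^(−13) on θ ≥ max(2.4, 3.96) = 3.96.
This density is strictly decreasing in θ, so the posterior mode lies at the lower boundary of the support.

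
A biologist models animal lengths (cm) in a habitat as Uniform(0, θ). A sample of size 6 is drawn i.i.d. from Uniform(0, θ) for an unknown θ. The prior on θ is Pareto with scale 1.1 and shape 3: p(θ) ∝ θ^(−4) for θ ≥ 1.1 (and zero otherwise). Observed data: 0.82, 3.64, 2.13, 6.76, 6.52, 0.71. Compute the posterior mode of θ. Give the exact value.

θ̂_MAP = 6.76

The Uniform(0, θ) likelihood is θ^(−n) for θ ≥ max(xᵢ), zero otherwise. Here max(xᵢ) = 6.76.
Posterior ∝ θ^(−4) · θ^(−6) = θ^(−10) on θ ≥ max(1.1, 6.76) = 6.76.
This density is strictly decreasing in θ, so the posterior mode lies at the lower boundary of the support.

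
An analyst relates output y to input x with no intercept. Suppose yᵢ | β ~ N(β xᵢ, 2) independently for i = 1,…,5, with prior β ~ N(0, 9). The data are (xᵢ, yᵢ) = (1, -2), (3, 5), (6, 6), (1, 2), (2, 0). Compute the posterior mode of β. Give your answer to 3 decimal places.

log p(β | y) = −Σ(yᵢ − βxᵢ)²/(2·2) − β²/(2·9) + const.
Setting the derivative to zero: Σxᵢ(yᵢ − βxᵢ)/2 − β/9 = 0, so β = Σxᵢyᵢ / (Σxᵢ² + σ²/τ²).
Σxᵢyᵢ = 1·(-2) + 3·5 + 6·6 + 1·2 + 2·0 = 51; Σxᵢ² = 51; σ²/τ² = 2/9.
β̂_MAP = 51 / (51 + 2/9) = 51/(461/9) = 459/461 ≈ 0.996.

β̂_MAP = 0.996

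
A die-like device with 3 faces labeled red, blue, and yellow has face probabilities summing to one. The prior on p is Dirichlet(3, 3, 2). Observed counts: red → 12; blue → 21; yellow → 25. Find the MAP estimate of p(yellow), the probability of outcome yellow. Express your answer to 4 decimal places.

The posterior is Dirichlet(αᵢ + nᵢ) = Dirichlet(15, 24, 27).
For a Dirichlet(a₁,…,a_K) with all aᵢ > 1, the mode has j-th component (aⱼ − 1)/(Σaᵢ − K).
Here Σaᵢ = 66 and K = 3, so p(yellow) = (27 − 1)/(66 − 3) = 26/63 ≈ 0.4127.

MAP estimate of p(yellow) = 0.4127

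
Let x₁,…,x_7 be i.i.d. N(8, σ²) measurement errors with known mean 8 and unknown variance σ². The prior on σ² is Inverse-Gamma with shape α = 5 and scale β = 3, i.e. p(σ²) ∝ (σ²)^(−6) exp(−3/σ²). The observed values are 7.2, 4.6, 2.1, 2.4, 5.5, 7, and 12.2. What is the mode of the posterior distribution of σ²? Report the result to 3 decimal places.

σ̂²_MAP = 5.751

Sum of squared deviations about the known mean: SS = (7.2−8)² + (4.6−8)² + (2.1−8)² + (2.4−8)² + (5.5−8)² + (7−8)² + (12.2−8)² = 103.26.
The Normal likelihood contributes (σ²)^(−n/2) exp(−SS/(2σ²)), so the posterior is Inverse-Gamma(α + n/2, β + SS/2) = Inverse-Gamma(8.5, 54.63).
The mode of Inverse-Gamma(a, b) is b/(a+1) = 54.63/9.5 ≈ 5.751.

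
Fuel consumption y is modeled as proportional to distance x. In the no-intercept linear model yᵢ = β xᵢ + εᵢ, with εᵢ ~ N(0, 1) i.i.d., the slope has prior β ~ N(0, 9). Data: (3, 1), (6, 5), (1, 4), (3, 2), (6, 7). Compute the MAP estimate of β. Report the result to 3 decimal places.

log p(β | y) = −Σ(yᵢ − βxᵢ)²/(2·1) − β²/(2·9) + const.
Setting the derivative to zero: Σxᵢ(yᵢ − βxᵢ)/1 − β/9 = 0, so β = Σxᵢyᵢ / (Σxᵢ² + σ²/τ²).
Σxᵢyᵢ = 3·1 + 6·5 + 1·4 + 3·2 + 6·7 = 85; Σxᵢ² = 91; σ²/τ² = 1/9.
β̂_MAP = 85 / (91 + 1/9) = 85/(820/9) = 153/164 ≈ 0.933.

β̂_MAP = 0.933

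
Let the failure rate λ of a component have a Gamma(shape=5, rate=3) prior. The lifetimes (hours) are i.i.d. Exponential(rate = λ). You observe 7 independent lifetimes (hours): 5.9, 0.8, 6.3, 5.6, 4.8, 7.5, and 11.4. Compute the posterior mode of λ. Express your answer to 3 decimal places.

The Exponential(rate=λ) likelihood is ∝ λ^n e^(−λΣtᵢ). Here n = 7 and Σtᵢ = 5.9 + 0.8 + 6.3 + 5.6 + 4.8 + 7.5 + 11.4 = 42.3.
Posterior ∝ λ^4e^(−3λ) · λ^7e^(−42.3λ) = λ^11e^(−45.3λ), i.e. Gamma(12, 45.3).
Mode = (a−1)/b = 11/45.3 ≈ 0.243.

λ̂_MAP = 0.243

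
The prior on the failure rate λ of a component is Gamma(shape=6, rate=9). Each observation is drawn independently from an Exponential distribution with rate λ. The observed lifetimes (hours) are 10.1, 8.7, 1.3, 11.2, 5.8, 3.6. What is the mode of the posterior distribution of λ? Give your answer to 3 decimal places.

λ̂_MAP = 0.221

The Exponential(rate=λ) likelihood is ∝ λ^n e^(−λΣtᵢ). Here n = 6 and Σtᵢ = 10.1 + 8.7 + 1.3 + 11.2 + 5.8 + 3.6 = 40.7.
Posterior ∝ λ^5e^(−9λ) · λ^6e^(−40.7λ) = λ^11e^(−49.7λ), i.e. Gamma(12, 49.7).
Mode = (a−1)/b = 11/49.7 ≈ 0.221.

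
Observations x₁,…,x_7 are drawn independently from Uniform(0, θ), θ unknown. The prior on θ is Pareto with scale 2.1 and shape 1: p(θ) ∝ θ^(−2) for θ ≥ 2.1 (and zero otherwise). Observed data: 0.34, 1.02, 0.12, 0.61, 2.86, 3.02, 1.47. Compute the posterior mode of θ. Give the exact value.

The Uniform(0, θ) likelihood is θ^(−n) for θ ≥ max(xᵢ), zero otherwise. Here max(xᵢ) = 3.02.
Posterior ∝ θ^(−2) · θ^(−7) = θ^(−9) on θ ≥ max(2.1, 3.02) = 3.02.
This density is strictly decreasing in θ, so the posterior mode lies at the lower boundary of the support.

θ̂_MAP = 3.02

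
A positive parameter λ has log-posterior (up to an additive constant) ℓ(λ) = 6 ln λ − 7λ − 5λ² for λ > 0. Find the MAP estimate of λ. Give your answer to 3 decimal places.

ℓ'(λ) = 6/λ − 7 − 10λ. Setting this to zero and multiplying by λ: 10λ² + 7λ − 6 = 0.
λ = (−7 + √(7² + 4·10·6)) / (2·10) = (−7 + √289) / 20 = (−7 + 17)/20 = 1/2.
ℓ''(λ) = −6/λ² − 10 < 0, confirming a maximum.

λ̂_MAP = 0.500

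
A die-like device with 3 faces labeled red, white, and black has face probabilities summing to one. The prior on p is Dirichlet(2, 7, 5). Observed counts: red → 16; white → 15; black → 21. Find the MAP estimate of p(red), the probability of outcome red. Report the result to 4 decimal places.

MAP estimate of p(red) = 0.2698

The posterior is Dirichlet(αᵢ + nᵢ) = Dirichlet(18, 22, 26).
For a Dirichlet(a₁,…,a_K) with all aᵢ > 1, the mode has j-th component (aⱼ − 1)/(Σaᵢ − K).
Here Σaᵢ = 66 and K = 3, so p(red) = (18 − 1)/(66 − 3) = 17/63 ≈ 0.2698.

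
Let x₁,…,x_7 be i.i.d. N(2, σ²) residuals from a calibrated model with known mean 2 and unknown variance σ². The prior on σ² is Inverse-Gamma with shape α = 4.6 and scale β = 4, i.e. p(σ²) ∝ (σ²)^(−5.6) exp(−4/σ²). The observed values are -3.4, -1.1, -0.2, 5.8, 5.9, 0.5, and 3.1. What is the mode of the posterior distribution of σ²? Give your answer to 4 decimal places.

Sum of squared deviations about the known mean: SS = (-3.4−2)² + (-1.1−2)² + (-0.2−2)² + (5.8−2)² + (5.9−2)² + (0.5−2)² + (3.1−2)² = 76.72.
The Normal likelihood contributes (σ²)^(−n/2) exp(−SS/(2σ²)), so the posterior is Inverse-Gamma(α + n/2, β + SS/2) = Inverse-Gamma(8.1, 42.36).
The mode of Inverse-Gamma(a, b) is b/(a+1) = 42.36/9.1 ≈ 4.6549.

σ̂²_MAP = 4.6549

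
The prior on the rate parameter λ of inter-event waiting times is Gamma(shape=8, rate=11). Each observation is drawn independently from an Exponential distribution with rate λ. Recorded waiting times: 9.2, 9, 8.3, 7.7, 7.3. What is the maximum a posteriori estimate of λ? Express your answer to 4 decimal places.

λ̂_MAP = 0.2286

The Exponential(rate=λ) likelihood is ∝ λ^n e^(−λΣtᵢ). Here n = 5 and Σtᵢ = 9.2 + 9 + 8.3 + 7.7 + 7.3 = 41.5.
Posterior ∝ λ^7e^(−11λ) · λ^5e^(−41.5λ) = λ^12e^(−52.5λ), i.e. Gamma(13, 52.5).
Mode = (a−1)/b = 12/52.5 ≈ 0.2286.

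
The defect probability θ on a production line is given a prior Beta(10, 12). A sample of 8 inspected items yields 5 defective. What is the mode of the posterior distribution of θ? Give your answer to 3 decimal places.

θ̂_MAP = 0.500

Prior: Beta(10, 12).
Data: 5 successes in 8 trials. The binomial likelihood contributes θ^5(1−θ)^3, so the posterior is Beta(10+5, 12+3) = Beta(15, 15).
For Beta(a, b) with a, b > 1 the mode is (a−1)/(a+b−2) = 14/28 ≈ 0.500.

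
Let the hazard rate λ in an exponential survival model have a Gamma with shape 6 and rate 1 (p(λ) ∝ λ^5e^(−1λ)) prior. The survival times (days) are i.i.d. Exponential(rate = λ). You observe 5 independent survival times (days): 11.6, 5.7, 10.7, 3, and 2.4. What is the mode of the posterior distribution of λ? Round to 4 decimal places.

The Exponential(rate=λ) likelihood is ∝ λ^n e^(−λΣtᵢ). Here n = 5 and Σtᵢ = 11.6 + 5.7 + 10.7 + 3 + 2.4 = 33.4.
Posterior ∝ λ^5e^(−1λ) · λ^5e^(−33.4λ) = λ^10e^(−34.4λ), i.e. Gamma(11, 34.4).
Mode = (a−1)/b = 10/34.4 ≈ 0.2907.

λ̂_MAP = 0.2907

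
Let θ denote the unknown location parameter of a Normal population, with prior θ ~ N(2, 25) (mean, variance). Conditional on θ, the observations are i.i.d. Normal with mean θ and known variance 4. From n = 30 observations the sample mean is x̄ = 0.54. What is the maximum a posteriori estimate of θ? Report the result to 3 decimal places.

n = 30, x̄ = 0.54.
For a Normal prior and Normal likelihood with known variance, the posterior is Normal; its mode equals its mean, the precision-weighted average.
Prior precision 1/σ₀² = 1/25 = 0.04; data precision n/σ² = 30/4 = 7.5.
θ̂ = (0.04·2 + 7.5·0.54) / (0.04 + 7.5) = 4.13/7.54 = 413/754 ≈ 0.548.

θ̂_MAP = 0.548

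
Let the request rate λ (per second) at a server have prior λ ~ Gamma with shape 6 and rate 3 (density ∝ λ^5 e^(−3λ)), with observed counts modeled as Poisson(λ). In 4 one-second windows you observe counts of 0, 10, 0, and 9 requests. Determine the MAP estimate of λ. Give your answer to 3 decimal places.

Σxᵢ = 0+10+0+9 = 19, with n = 4.
Posterior ∝ λ^5e^(−3λ) · λ^19e^(−4λ) = λ^24e^(−7λ), i.e. Gamma(shape=25, rate=7).
The mode of a Gamma(a, b) with a ≥ 1 (shape–rate) is (a−1)/b = 24/7 ≈ 3.429.

λ̂_MAP = 3.429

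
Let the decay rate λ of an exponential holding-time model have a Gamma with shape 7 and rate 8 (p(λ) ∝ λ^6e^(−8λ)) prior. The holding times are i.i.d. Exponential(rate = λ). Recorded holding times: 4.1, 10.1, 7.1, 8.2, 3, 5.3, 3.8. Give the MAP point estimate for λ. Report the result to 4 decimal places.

λ̂_MAP = 0.2621

The Exponential(rate=λ) likelihood is ∝ λ^n e^(−λΣtᵢ). Here n = 7 and Σtᵢ = 4.1 + 10.1 + 7.1 + 8.2 + 3 + 5.3 + 3.8 = 41.6.
Posterior ∝ λ^6e^(−8λ) · λ^7e^(−41.6λ) = λ^13e^(−49.6λ), i.e. Gamma(14, 49.6).
Mode = (a−1)/b = 13/49.6 ≈ 0.2621.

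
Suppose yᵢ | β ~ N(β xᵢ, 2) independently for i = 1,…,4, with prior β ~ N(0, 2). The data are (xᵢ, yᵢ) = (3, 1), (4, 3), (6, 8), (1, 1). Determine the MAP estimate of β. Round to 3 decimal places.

β̂_MAP = 1.016

log p(β | y) = −Σ(yᵢ − βxᵢ)²/(2·2) − β²/(2·2) + const.
Setting the derivative to zero: Σxᵢ(yᵢ − βxᵢ)/2 − β/2 = 0, so β = Σxᵢyᵢ / (Σxᵢ² + σ²/τ²).
Σxᵢyᵢ = 3·1 + 4·3 + 6·8 + 1·1 = 64; Σxᵢ² = 62; σ²/τ² = 1.
β̂_MAP = 64 / (62 + 1) = 64/63 ≈ 1.016.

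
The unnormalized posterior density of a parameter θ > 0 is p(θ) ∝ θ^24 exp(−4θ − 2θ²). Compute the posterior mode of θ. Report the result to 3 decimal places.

ℓ'(θ) = 24/θ − 4 − 4θ. Setting this to zero and multiplying by θ: 4θ² + 4θ − 24 = 0.
θ = (−4 + √(4² + 4·4·24)) / (2·4) = (−4 + √400) / 8 = (−4 + 20)/8 = 2.
ℓ''(θ) = −24/θ² − 4 < 0, confirming a maximum.

θ̂_MAP = 2.000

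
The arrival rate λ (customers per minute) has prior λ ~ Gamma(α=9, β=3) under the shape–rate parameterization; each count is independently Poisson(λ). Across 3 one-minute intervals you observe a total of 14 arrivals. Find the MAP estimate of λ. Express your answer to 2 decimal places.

λ̂_MAP = 3.67

Σxᵢ = 14, n = 3.
Posterior ∝ λ^8e^(−3λ) · λ^14e^(−3λ) = λ^22e^(−6λ), i.e. Gamma(shape=23, rate=6).
The mode of a Gamma(a, b) with a ≥ 1 (shape–rate) is (a−1)/b = 22/6 ≈ 3.67.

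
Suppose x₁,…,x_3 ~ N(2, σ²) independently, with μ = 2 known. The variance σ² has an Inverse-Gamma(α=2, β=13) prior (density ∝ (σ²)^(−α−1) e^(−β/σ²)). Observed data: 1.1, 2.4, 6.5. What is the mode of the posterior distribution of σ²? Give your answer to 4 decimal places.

σ̂²_MAP = 5.2467

Sum of squared deviations about the known mean: SS = (1.1−2)² + (2.4−2)² + (6.5−2)² = 21.22.
The Normal likelihood contributes (σ²)^(−n/2) exp(−SS/(2σ²)), so the posterior is Inverse-Gamma(α + n/2, β + SS/2) = Inverse-Gamma(3.5, 23.61).
The mode of Inverse-Gamma(a, b) is b/(a+1) = 23.61/4.5 ≈ 5.2467.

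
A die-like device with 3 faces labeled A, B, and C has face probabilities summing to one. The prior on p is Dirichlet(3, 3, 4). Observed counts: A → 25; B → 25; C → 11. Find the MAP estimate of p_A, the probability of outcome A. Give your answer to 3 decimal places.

MAP estimate of p_A = 0.397

The posterior is Dirichlet(αᵢ + nᵢ) = Dirichlet(28, 28, 15).
For a Dirichlet(a₁,…,a_K) with all aᵢ > 1, the mode has j-th component (aⱼ − 1)/(Σaᵢ − K).
Here Σaᵢ = 71 and K = 3, so p_A = (28 − 1)/(71 − 3) = 27/68 ≈ 0.397.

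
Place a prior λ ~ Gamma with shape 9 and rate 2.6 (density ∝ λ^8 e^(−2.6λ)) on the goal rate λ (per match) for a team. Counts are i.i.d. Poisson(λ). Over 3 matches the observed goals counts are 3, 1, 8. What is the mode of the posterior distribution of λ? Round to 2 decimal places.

λ̂_MAP = 3.57

Σxᵢ = 3+1+8 = 12, with n = 3.
Posterior ∝ λ^8e^(−2.6λ) · λ^12e^(−3λ) = λ^20e^(−5.6λ), i.e. Gamma(shape=21, rate=5.6).
The mode of a Gamma(a, b) with a ≥ 1 (shape–rate) is (a−1)/b = 20/5.6 ≈ 3.57.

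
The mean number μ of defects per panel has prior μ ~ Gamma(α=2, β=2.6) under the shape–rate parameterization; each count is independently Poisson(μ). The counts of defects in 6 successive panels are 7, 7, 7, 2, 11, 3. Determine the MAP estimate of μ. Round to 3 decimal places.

μ̂_MAP = 4.419

Σxᵢ = 7+7+7+2+11+3 = 37, with n = 6.
Posterior ∝ μe^(−2.6μ) · μ^37e^(−6μ) = μ^38e^(−8.6μ), i.e. Gamma(shape=39, rate=8.6).
The mode of a Gamma(a, b) with a ≥ 1 (shape–rate) is (a−1)/b = 38/8.6 ≈ 4.419.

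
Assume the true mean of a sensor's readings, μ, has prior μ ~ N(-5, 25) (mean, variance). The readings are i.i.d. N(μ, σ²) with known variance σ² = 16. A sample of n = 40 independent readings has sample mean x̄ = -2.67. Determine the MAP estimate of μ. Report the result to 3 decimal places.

n = 40, x̄ = -2.67.
For a Normal prior and Normal likelihood with known variance, the posterior is Normal; its mode equals its mean, the precision-weighted average.
Prior precision 1/σ₀² = 1/25 = 0.04; data precision n/σ² = 40/16 = 2.5.
μ̂ = (0.04·(-5) + 2.5·(-2.67)) / (0.04 + 2.5) = (-6.875)/2.54 = -1375/508 ≈ -2.707.

μ̂_MAP = -2.707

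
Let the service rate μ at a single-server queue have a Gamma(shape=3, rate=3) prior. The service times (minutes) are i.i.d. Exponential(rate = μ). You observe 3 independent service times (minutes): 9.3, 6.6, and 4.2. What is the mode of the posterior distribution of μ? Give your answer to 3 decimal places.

The Exponential(rate=μ) likelihood is ∝ μ^n e^(−μΣtᵢ). Here n = 3 and Σtᵢ = 9.3 + 6.6 + 4.2 = 20.1.
Posterior ∝ μ^2e^(−3μ) · μ^3e^(−20.1μ) = μ^5e^(−23.1μ), i.e. Gamma(6, 23.1).
Mode = (a−1)/b = 5/23.1 ≈ 0.216.

μ̂_MAP = 0.216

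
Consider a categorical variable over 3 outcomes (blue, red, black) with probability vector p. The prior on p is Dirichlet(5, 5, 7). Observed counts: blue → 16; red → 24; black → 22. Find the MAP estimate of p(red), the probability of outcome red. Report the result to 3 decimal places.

MAP estimate of p(red) = 0.368

The posterior is Dirichlet(αᵢ + nᵢ) = Dirichlet(21, 29, 29).
For a Dirichlet(a₁,…,a_K) with all aᵢ > 1, the mode has j-th component (aⱼ − 1)/(Σaᵢ − K).
Here Σaᵢ = 79 and K = 3, so p(red) = (29 − 1)/(79 − 3) = 28/76 ≈ 0.368.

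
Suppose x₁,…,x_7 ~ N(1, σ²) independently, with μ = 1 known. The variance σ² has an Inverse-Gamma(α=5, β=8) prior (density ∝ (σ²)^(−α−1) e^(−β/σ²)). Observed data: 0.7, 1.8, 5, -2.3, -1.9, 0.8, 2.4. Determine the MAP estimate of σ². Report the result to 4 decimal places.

σ̂²_MAP = 2.8437

Sum of squared deviations about the known mean: SS = (0.7−1)² + (1.8−1)² + (5−1)² + (-2.3−1)² + (-1.9−1)² + (0.8−1)² + (2.4−1)² = 38.03.
The Normal likelihood contributes (σ²)^(−n/2) exp(−SS/(2σ²)), so the posterior is Inverse-Gamma(α + n/2, β + SS/2) = Inverse-Gamma(8.5, 27.015).
The mode of Inverse-Gamma(a, b) is b/(a+1) = 27.015/9.5 ≈ 2.8437.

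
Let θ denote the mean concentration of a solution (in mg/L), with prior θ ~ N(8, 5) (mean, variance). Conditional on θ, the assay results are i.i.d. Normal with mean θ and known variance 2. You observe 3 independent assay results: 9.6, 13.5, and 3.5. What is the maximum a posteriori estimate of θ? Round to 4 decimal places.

θ̂_MAP = 8.7647

n = 3; x̄ = (9.6 + 13.5 + 3.5)/3 = 26.6/3 = 133/15 ≈ 8.8667.
For a Normal prior and Normal likelihood with known variance, the posterior is Normal; its mode equals its mean, the precision-weighted average.
Prior precision 1/σ₀² = 1/5 = 0.2; data precision n/σ² = 3/2 = 1.5.
θ̂ = (0.2·8 + 1.5·(133/15)) / (0.2 + 1.5) = 14.9/1.7 = 149/17 ≈ 8.7647.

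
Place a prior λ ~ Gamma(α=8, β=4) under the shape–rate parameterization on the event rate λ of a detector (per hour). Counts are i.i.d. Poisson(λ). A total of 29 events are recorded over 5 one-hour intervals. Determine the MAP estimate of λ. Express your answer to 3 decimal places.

λ̂_MAP = 4.000

Σxᵢ = 29, n = 5.
Posterior ∝ λ^7e^(−4λ) · λ^29e^(−5λ) = λ^36e^(−9λ), i.e. Gamma(shape=37, rate=9).
The mode of a Gamma(a, b) with a ≥ 1 (shape–rate) is (a−1)/b = 36/9 ≈ 4.000.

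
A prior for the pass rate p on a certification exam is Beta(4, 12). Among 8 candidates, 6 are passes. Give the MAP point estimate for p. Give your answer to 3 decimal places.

p̂_MAP = 0.409

Prior: Beta(4, 12).
Data: 6 successes in 8 trials. The binomial likelihood contributes p^6(1−p)^2, so the posterior is Beta(4+6, 12+2) = Beta(10, 14).
For Beta(a, b) with a, b > 1 the mode is (a−1)/(a+b−2) = 9/22 ≈ 0.409.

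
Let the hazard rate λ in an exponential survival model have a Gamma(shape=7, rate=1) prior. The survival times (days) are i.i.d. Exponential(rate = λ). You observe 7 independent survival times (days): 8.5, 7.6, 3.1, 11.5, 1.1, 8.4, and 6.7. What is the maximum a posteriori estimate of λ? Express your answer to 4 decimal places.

λ̂_MAP = 0.2714

The Exponential(rate=λ) likelihood is ∝ λ^n e^(−λΣtᵢ). Here n = 7 and Σtᵢ = 8.5 + 7.6 + 3.1 + 11.5 + 1.1 + 8.4 + 6.7 = 46.9.
Posterior ∝ λ^6e^(−1λ) · λ^7e^(−46.9λ) = λ^13e^(−47.9λ), i.e. Gamma(14, 47.9).
Mode = (a−1)/b = 13/47.9 ≈ 0.2714.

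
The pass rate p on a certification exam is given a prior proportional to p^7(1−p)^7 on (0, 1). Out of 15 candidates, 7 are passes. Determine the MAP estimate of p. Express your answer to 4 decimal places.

The prior density ∝ p^7(1−p)^7 is the kernel of Beta(8, 8).
Data: 7 successes in 15 trials. The binomial likelihood contributes p^7(1−p)^8, so the posterior is Beta(8+7, 8+8) = Beta(15, 16).
For Beta(a, b) with a, b > 1 the mode is (a−1)/(a+b−2) = 14/29 ≈ 0.4828.

p̂_MAP = 0.4828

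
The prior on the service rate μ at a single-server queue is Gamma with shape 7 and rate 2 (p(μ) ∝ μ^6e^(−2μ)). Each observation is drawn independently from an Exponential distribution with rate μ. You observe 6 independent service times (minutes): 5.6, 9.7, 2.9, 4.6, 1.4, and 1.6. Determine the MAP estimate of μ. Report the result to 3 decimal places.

The Exponential(rate=μ) likelihood is ∝ μ^n e^(−μΣtᵢ). Here n = 6 and Σtᵢ = 5.6 + 9.7 + 2.9 + 4.6 + 1.4 + 1.6 = 25.8.
Posterior ∝ μ^6e^(−2μ) · μ^6e^(−25.8μ) = μ^12e^(−27.8μ), i.e. Gamma(13, 27.8).
Mode = (a−1)/b = 12/27.8 ≈ 0.432.

μ̂_MAP = 0.432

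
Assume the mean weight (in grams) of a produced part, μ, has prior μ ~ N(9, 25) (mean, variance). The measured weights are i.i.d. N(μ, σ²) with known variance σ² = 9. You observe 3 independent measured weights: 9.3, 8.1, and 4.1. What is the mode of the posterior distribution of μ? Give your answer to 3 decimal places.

μ̂_MAP = 7.363

n = 3; x̄ = (9.3 + 8.1 + 4.1)/3 = 21.5/3 = 43/6 ≈ 7.1667.
For a Normal prior and Normal likelihood with known variance, the posterior is Normal; its mode equals its mean, the precision-weighted average.
Prior precision 1/σ₀² = 1/25 = 0.04; data precision n/σ² = 3/9 = 1/3.
μ̂ = (0.04·9 + (1/3)·(43/6)) / (0.04 + 1/3) = (1237/450)/(28/75) = 1237/168 ≈ 7.363.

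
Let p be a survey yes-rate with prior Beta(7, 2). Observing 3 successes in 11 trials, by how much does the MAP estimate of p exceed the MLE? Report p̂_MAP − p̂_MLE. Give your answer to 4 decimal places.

MAP − MLE = 0.2273

Posterior is Beta(10, 10); MAP = (10−1)/(20−2) = 9/18 ≈ 0.50000.
MLE ignores the prior: p̂_MLE = k/n = 3/11 ≈ 0.27273.
Difference = 9/18 − 3/11 = 5/22 ≈ 0.2273.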